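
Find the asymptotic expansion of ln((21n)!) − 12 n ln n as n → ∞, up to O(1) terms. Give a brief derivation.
ln((21n)!) − 12 n ln n = 9 n ln n + 21(ln 21 − 1) n + (1/2) ln(2π·21n) + O(1/n)

Stirling: ln((21n)!) = 21n ln(21n) − 21n + (1/2) ln(2π·21n) + O(1/n).
Expand 21n ln(21n) = 21n (ln n + ln 21) = 21n ln n + 21n ln 21.
Subtract 12n ln n: leading term is (21 − 12) n ln n = 9 n ln n. The next term is 21n ln 21 − 21n = 21(ln 21 − 1) n. Then the (1/2) ln(2π·21n) correction.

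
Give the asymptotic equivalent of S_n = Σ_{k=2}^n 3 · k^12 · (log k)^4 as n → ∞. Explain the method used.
S_n ~ 3 · n^13 · (log n)^4 / 13

By integral comparison, S_n = ∫_1^n 3 · x^12 · (log x)^4 dx + O(n^12 · (log n)^4). For the integral, the leading term of ∫_1^n x^12 (log x)^4 dx is n^13/13 · (log n)^4 (by repeated integration by parts; each step lowers the log-exponent and produces a relatively O(1/log n) correction). Hence S_n ~ 3 · n^13 · (log n)^4 / 13.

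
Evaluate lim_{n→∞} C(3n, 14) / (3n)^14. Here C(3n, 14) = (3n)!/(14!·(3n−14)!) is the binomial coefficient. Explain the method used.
lim = 1/14! = 1/87178291200

With N = 3n → ∞: C(N, 14) / N^14 = [N(N−1)…(N−13)] / (14! · N^14) = (1/14!) · 1 · (1 − 1/(3n)) · … · (1 − 13/(3n)). Each factor → 1 as N → ∞, so the limit is 1/14! = 1/87178291200.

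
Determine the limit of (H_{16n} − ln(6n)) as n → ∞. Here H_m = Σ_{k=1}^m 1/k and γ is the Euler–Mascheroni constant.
lim = ln(8/3) + γ

By Euler-Maclaurin, H_m = ln m + γ + O(1/m). So
  H_{16n} − ln(6n) = ln(16n) + γ − ln(6n) + O(1/n)
                       = ln(16/6) + γ + O(1/n).
Hence the limit is ln(16/6) + γ (= ln(8/3)).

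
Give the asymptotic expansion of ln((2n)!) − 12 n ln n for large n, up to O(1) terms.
ln((2n)!) − 12 n ln n = −10 n ln n + 2(ln 2 − 1) n + (1/2) ln(2π·2n) + O(1/n)

Stirling: ln((2n)!) = 2n ln(2n) − 2n + (1/2) ln(2π·2n) + O(1/n).
Expand 2n ln(2n) = 2n (ln n + ln 2) = 2n ln n + 2n ln 2.
Subtract 12n ln n: leading term is (2 − 12) n ln n = −10 n ln n. The next term is 2n ln 2 − 2n = 2(ln 2 − 1) n. Then the (1/2) ln(2π·2n) correction.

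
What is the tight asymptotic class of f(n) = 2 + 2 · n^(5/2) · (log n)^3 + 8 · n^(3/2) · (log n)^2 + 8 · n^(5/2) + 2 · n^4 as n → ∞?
f(n) ∈ Θ(n^4)

Compare the terms by growth order. For large n, n^a · (log n)^b dominates n^a' · (log n)^b' iff a > a', or (a = a' and b > b'). Ranking the 5 terms shows the dominant one is 2 · n^4. Hence f(n) ∈ Θ(n^4).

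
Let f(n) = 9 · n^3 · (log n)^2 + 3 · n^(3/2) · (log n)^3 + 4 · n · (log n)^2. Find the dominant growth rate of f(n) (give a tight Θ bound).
f(n) ∈ Θ(n^3 · (log n)^2)

Compare the terms by growth order. For large n, n^a · (log n)^b dominates n^a' · (log n)^b' iff a > a', or (a = a' and b > b'). Ranking the 3 terms shows the dominant one is 9 · n^3 · (log n)^2. Hence f(n) ∈ Θ(n^3 · (log n)^2).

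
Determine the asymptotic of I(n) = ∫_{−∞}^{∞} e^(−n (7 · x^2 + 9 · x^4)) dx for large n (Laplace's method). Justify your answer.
I(n) ~ sqrt(π/(7n))

φ(x) = 7 · x^2 + 9 · x^4 has its unique global minimum at x* = 0 (since φ'(x) = 14x + 36x^3 = 0 only at x = 0 for real x with both coefficients positive, and φ → ∞ as |x| → ∞). At x* = 0, φ(0) = 0 and φ''(0) = 14. Laplace's method then gives
  I(n) ~ sqrt(2π / (n · φ''(0))) · e^(−n φ(0)) = sqrt(2π / (14n)) = sqrt(π/(7n)).
The 9 · x^4 term contributes only at subleading order (an O(1/n) relative correction).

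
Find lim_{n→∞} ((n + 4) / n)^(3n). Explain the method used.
lim = e^12

Rewrite as (1 + 4/n)^(3n). By the standard limit (1 + x/n)^n → e^x, we have (1 + 4/n)^n → e^4, and raising to the 3rd power gives e^12.
More precisely, ln[(1 + 4/n)^(3n)] = 3n · ln(1 + 4/n) = 3n · (4/n + O(1/n^2)) = 12 + O(1/n) → 12.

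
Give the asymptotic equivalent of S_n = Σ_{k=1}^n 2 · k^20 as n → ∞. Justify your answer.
S_n ~ 2 · n^21 / 21

By integral comparison (Euler-Maclaurin), Σ_{k=1}^n 2 · k^20 = 2 · ∫_0^n x^20 dx + O(n^20) = 2 · n^21/21 + O(n^20). (Equivalently, Faulhaber's formula gives the same leading term.)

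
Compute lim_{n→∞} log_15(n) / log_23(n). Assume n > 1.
lim = ln(23) / ln(15) = log_15(23)

Change of base: log_15(n) = ln n / ln 15 and log_23(n) = ln n / ln 23. The ratio is (ln n / ln 15) · (ln 23 / ln n) = ln 23 / ln 15, a constant independent of n. So the limit is ln 23 / ln 15 = log_15(23).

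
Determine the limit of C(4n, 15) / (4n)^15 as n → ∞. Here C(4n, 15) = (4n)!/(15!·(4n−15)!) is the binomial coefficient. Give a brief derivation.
lim = 1/15! = 1/1307674368000

With N = 4n → ∞: C(N, 15) / N^15 = [N(N−1)…(N−14)] / (15! · N^15) = (1/15!) · 1 · (1 − 1/(4n)) · … · (1 − 14/(4n)). Each factor → 1 as N → ∞, so the limit is 1/15! = 1/1307674368000.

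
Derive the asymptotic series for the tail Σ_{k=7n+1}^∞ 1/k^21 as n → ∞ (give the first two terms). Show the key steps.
Σ_{k>7n} 1/k^21 = 1/(20 · (7n)^20) − 1/(2 · (7n)^21) + O(1/(7n)^22)

Compare to the integral: ∫_{7n}^∞ x^(−21) dx = [−x^(−20)/20]_{7n}^∞ = 1/((21−1)·(7n)^20). The Euler-Maclaurin correction adds −f(7n)/2 = −1/(2·(7n)^21). Euler-Maclaurin then gives
  Σ_{k>7n} 1/k^21 = ∫_{7n}^∞ dx/x^21 − 1/(2·(7n)^21) + O(1/(7n)^22).
(Equivalently this is ζ(21) − Σ_{k≤7n} 1/k^21.)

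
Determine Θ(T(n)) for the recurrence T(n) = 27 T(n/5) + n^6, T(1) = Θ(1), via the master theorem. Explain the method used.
T(n) = Θ(n^6)

log_5 27 ≈ 2.048. f(n) = n^6 dominates n^(log_5 27) since 6 > 2.048, and the regularity condition a·f(n/b) = 27·(n/5)^6 = (27/15625)·n^6 ≤ c·f(n) holds with c = 27/15625 ≈ 0.00173 < 1. So this is Case 3: T(n) = Θ(f(n)) = Θ(n^6).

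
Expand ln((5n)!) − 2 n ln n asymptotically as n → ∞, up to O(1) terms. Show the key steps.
ln((5n)!) − 2 n ln n = 3 n ln n + 5(ln 5 − 1) n + (1/2) ln(2π·5n) + O(1/n)

Stirling: ln((5n)!) = 5n ln(5n) − 5n + (1/2) ln(2π·5n) + O(1/n).
Expand 5n ln(5n) = 5n (ln n + ln 5) = 5n ln n + 5n ln 5.
Subtract 2n ln n: leading term is (5 − 2) n ln n = 3 n ln n. The next term is 5n ln 5 − 5n = 5(ln 5 − 1) n. Then the (1/2) ln(2π·5n) correction.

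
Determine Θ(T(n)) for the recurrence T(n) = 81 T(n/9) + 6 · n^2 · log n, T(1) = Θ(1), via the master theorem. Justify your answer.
T(n) = Θ(n^2 · (log n)^2)

Here log_9 81 = 2 and f(n) = 6 · n^2 · log n = Θ(n^(log_9 81) · (log n)^1). This is the extended Case 2 of the master theorem (f matches the critical exponent up to log factors), giving T(n) = Θ(n^(log_9 81) · (log n)^(1+1)) = Θ(n^2 · (log n)^2).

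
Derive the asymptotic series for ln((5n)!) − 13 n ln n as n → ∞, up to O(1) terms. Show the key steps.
ln((5n)!) − 13 n ln n = −8 n ln n + 5(ln 5 − 1) n + (1/2) ln(2π·5n) + O(1/n)

Stirling: ln((5n)!) = 5n ln(5n) − 5n + (1/2) ln(2π·5n) + O(1/n).
Expand 5n ln(5n) = 5n (ln n + ln 5) = 5n ln n + 5n ln 5.
Subtract 13n ln n: leading term is (5 − 13) n ln n = −8 n ln n. The next term is 5n ln 5 − 5n = 5(ln 5 − 1) n. Then the (1/2) ln(2π·5n) correction.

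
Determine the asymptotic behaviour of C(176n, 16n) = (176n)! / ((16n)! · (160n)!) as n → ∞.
C(176n, 16n) ~ (285311670611/10000000000)^(16n) · sqrt(11/(20π·16n))

Write N = 16n. Apply Stirling to each factorial:
  (11N)! ~ sqrt(2π·11N) · (11N/e)^(11N),
  N! ~ sqrt(2π N) · (N/e)^N,
  (10N)! ~ sqrt(2π·10N) · (10N/e)^(10N).
The exponential factors combine to (11N)^(11N) / (N^N · (10N)^(10N)) = 11^(11N)/10^(10N) = (11^11/10^10)^N = (285311670611/10000000000)^N.
The square-root prefactors combine to sqrt(2π·11N) / (sqrt(2π N)·sqrt(2π·10N)) = sqrt(11 / (2π·10·N)) = sqrt(11/(20π·16n)).
Substituting N = 16n: C(176n, 16n) ~ (285311670611/10000000000)^(16n) · sqrt(11/(20π·16n)).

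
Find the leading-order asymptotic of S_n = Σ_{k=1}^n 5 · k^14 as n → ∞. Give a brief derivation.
S_n ~ n^15 / 3

By integral comparison (Euler-Maclaurin), Σ_{k=1}^n 5 · k^14 = 5 · ∫_0^n x^14 dx + O(n^14) = 5 · n^15/15 = n^15 / 3 + O(n^14). (Equivalently, Faulhaber's formula gives the same leading term.)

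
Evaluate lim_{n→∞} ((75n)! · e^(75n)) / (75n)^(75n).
lim = ∞

Stirling: (75n)! ~ sqrt(2π·75n) · (75n/e)^(75n). Hence
  (75n)! · e^(75n) / (75n)^(75n) ~ sqrt(2π·75n) = sqrt(2π·75) · sqrt(n) → ∞.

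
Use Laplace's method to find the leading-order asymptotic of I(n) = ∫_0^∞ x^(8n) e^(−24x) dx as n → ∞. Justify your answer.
I(n) ~ (sqrt(2π·8n) / 24) · (8n/(24e))^(8n)

Write the integrand as exp(8n ln x − 24x) and set f(x) = 8n ln x − 24x. Then f'(x) = 8n/x − 24 = 0 at x* = 8n/24, and f''(x*) = −8n/x*^2 = −24^2/(8n). Laplace's method (interior maximum) gives
  I(n) ~ e^(f(x*)) · sqrt(2π / |f''(x*)|)
        = exp(8n ln(8n/24) − 8n) · sqrt(2π · 8n / 24^2)
        = (8n/24)^(8n) e^(−8n) · sqrt(2π·8n) / 24
        = (sqrt(2π·8n) / 24) · (8n/(24e))^(8n).
This matches Γ(8n+1)/24^(8n+1) with Stirling applied to Γ.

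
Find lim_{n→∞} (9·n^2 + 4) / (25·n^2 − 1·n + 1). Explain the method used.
lim = 9/25

For large n the leading n^2 terms dominate both numerator and denominator. Dividing top and bottom by n^2, every other term tends to 0, leaving 9/25.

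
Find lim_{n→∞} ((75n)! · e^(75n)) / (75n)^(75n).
lim = ∞

Stirling: (75n)! ~ sqrt(2π·75n) · (75n/e)^(75n). Hence
  (75n)! · e^(75n) / (75n)^(75n) ~ sqrt(2π·75n) = sqrt(2π·75) · sqrt(n) → ∞.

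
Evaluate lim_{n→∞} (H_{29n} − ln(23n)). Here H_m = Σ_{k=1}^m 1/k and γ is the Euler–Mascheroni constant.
lim = ln(29/23) + γ

By Euler-Maclaurin, H_m = ln m + γ + O(1/m). So
  H_{29n} − ln(23n) = ln(29n) + γ − ln(23n) + O(1/n)
                       = ln(29/23) + γ + O(1/n).
Hence the limit is ln(29/23) + γ.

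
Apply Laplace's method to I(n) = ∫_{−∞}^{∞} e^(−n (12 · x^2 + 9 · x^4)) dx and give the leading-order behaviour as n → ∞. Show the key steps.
I(n) ~ sqrt(π/(12n))

φ(x) = 12 · x^2 + 9 · x^4 has its unique global minimum at x* = 0 (since φ'(x) = 24x + 36x^3 = 0 only at x = 0 for real x with both coefficients positive, and φ → ∞ as |x| → ∞). At x* = 0, φ(0) = 0 and φ''(0) = 24. Laplace's method then gives
  I(n) ~ sqrt(2π / (n · φ''(0))) · e^(−n φ(0)) = sqrt(2π / (24n)) = sqrt(π/(12n)).
The 9 · x^4 term contributes only at subleading order (an O(1/n) relative correction).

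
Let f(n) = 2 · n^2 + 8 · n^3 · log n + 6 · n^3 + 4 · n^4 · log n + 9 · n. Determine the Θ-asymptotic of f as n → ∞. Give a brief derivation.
f(n) ∈ Θ(n^4 · log n)

Compare the terms by growth order. For large n, n^a · (log n)^b dominates n^a' · (log n)^b' iff a > a', or (a = a' and b > b'). Ranking the 5 terms shows the dominant one is 4 · n^4 · log n. Hence f(n) ∈ Θ(n^4 · log n).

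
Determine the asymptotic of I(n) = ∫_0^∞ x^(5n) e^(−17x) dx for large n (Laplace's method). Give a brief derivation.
I(n) ~ (sqrt(2π·5n) / 17) · (5n/(17e))^(5n)

Write the integrand as exp(5n ln x − 17x) and set f(x) = 5n ln x − 17x. Then f'(x) = 5n/x − 17 = 0 at x* = 5n/17, and f''(x*) = −5n/x*^2 = −17^2/(5n). Laplace's method (interior maximum) gives
  I(n) ~ e^(f(x*)) · sqrt(2π / |f''(x*)|)
        = exp(5n ln(5n/17) − 5n) · sqrt(2π · 5n / 17^2)
        = (5n/17)^(5n) e^(−5n) · sqrt(2π·5n) / 17
        = (sqrt(2π·5n) / 17) · (5n/(17e))^(5n).
This matches Γ(5n+1)/17^(5n+1) with Stirling applied to Γ.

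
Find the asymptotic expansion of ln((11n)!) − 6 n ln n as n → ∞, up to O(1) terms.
ln((11n)!) − 6 n ln n = 5 n ln n + 11(ln 11 − 1) n + (1/2) ln(2π·11n) + O(1/n)

Stirling: ln((11n)!) = 11n ln(11n) − 11n + (1/2) ln(2π·11n) + O(1/n).
Expand 11n ln(11n) = 11n (ln n + ln 11) = 11n ln n + 11n ln 11.
Subtract 6n ln n: leading term is (11 − 6) n ln n = 5 n ln n. The next term is 11n ln 11 − 11n = 11(ln 11 − 1) n. Then the (1/2) ln(2π·11n) correction.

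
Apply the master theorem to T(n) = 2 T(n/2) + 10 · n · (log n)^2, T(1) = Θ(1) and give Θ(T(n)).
T(n) = Θ(n · (log n)^3)

Here log_2 2 = 1 and f(n) = 10 · n · (log n)^2 = Θ(n^(log_2 2) · (log n)^2). This is the extended Case 2 of the master theorem (f matches the critical exponent up to log factors), giving T(n) = Θ(n^(log_2 2) · (log n)^(2+1)) = Θ(n · (log n)^3).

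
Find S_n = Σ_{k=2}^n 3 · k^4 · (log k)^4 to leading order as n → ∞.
S_n ~ 3 · n^5 · (log n)^4 / 5

By integral comparison, S_n = ∫_1^n 3 · x^4 · (log x)^4 dx + O(n^4 · (log n)^4). For the integral, the leading term of ∫_1^n x^4 (log x)^4 dx is n^5/5 · (log n)^4 (by repeated integration by parts; each step lowers the log-exponent and produces a relatively O(1/log n) correction). Hence S_n ~ 3 · n^5 · (log n)^4 / 5.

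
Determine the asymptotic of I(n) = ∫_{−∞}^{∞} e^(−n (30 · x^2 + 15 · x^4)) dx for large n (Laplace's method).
I(n) ~ sqrt(π/(30n))

φ(x) = 30 · x^2 + 15 · x^4 has its unique global minimum at x* = 0 (since φ'(x) = 60x + 60x^3 = 0 only at x = 0 for real x with both coefficients positive, and φ → ∞ as |x| → ∞). At x* = 0, φ(0) = 0 and φ''(0) = 60. Laplace's method then gives
  I(n) ~ sqrt(2π / (n · φ''(0))) · e^(−n φ(0)) = sqrt(2π / (60n)) = sqrt(π/(30n)).
The 15 · x^4 term contributes only at subleading order (an O(1/n) relative correction).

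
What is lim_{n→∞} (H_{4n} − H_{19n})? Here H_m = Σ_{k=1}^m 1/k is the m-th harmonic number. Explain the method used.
lim = ln(4/19)

Euler-Maclaurin gives H_m = ln m + γ + 1/(2m) + O(1/m^2). The γ and O(1/m) terms cancel in the difference:
  H_{4n} − H_{19n} = ln(4n) − ln(19n) + O(1/n) = ln(4/19) + O(1/n).
Hence the limit is ln(4/19).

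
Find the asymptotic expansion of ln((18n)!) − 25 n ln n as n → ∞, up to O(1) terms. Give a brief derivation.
ln((18n)!) − 25 n ln n = −7 n ln n + 18(ln 18 − 1) n + (1/2) ln(2π·18n) + O(1/n)

Stirling: ln((18n)!) = 18n ln(18n) − 18n + (1/2) ln(2π·18n) + O(1/n).
Expand 18n ln(18n) = 18n (ln n + ln 18) = 18n ln n + 18n ln 18.
Subtract 25n ln n: leading term is (18 − 25) n ln n = −7 n ln n. The next term is 18n ln 18 − 18n = 18(ln 18 − 1) n. Then the (1/2) ln(2π·18n) correction.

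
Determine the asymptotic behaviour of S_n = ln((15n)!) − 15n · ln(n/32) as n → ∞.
S_n ~ 15n · (ln 480 − 1) + O(ln n)

Stirling: ln((15n)!) = 15n ln(15n) − 15n + O(ln n).
  S_n = 15n ln(15n) − 15n − 15n ln(n/32) + O(ln n)
      = 15n ln(15n) − 15n ln n + 15n ln 32 − 15n + O(ln n)
      = 15n ln 15 + 15n ln 32 − 15n + O(ln n)
      = 15n (ln 480 − 1) + O(ln n).
Numerically ln(480) − 1 ≈ 5.1738.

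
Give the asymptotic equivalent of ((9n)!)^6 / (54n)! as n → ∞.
((9n)!)^6/(54n)! ~ ((2π·9n)^(5/2) / sqrt(6)) · 6^(−6·9n)  →  0

Write N = 9n. Stirling: N! ~ sqrt(2π N)(N/e)^N and (6N)! ~ sqrt(2π·6N)·(6N/e)^(6N).
  (N!)^6/(6N)! ~ (2π N)^(6/2) (N/e)^(6N) / [sqrt(2π·6N) (6N/e)^(6N)]
     = (2π N)^(6/2) / sqrt(2π·6N) · (N/(6N))^(6N)
     = (2π N)^((6−1)/2) / sqrt(6) · 6^(−6N).
Since 6^6 > 1, the factor 6^(−6N) decays exponentially, so the ratio → 0. Substituting N = 9n gives the stated form.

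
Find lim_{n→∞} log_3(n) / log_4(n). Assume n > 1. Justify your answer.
lim = ln(4) / ln(3) = log_3(4)

Change of base: log_3(n) = ln n / ln 3 and log_4(n) = ln n / ln 4. The ratio is (ln n / ln 3) · (ln 4 / ln n) = ln 4 / ln 3, a constant independent of n. So the limit is ln 4 / ln 3 = log_3(4).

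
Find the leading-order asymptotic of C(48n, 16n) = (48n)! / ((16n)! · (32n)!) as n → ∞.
C(48n, 16n) ~ (27/4)^(16n) · sqrt(3/(4π·16n))

Write N = 16n. Apply Stirling to each factorial:
  (3N)! ~ sqrt(2π·3N) · (3N/e)^(3N),
  N! ~ sqrt(2π N) · (N/e)^N,
  (2N)! ~ sqrt(2π·2N) · (2N/e)^(2N).
The exponential factors combine to (3N)^(3N) / (N^N · (2N)^(2N)) = 3^(3N)/2^(2N) = (3^3/2^2)^N = (27/4)^N.
The square-root prefactors combine to sqrt(2π·3N) / (sqrt(2π N)·sqrt(2π·2N)) = sqrt(3 / (2π·2·N)) = sqrt(3/(4π·16n)).
Substituting N = 16n: C(48n, 16n) ~ (27/4)^(16n) · sqrt(3/(4π·16n)).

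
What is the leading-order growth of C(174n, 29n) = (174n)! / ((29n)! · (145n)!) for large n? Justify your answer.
C(174n, 29n) ~ (46656/3125)^(29n) · sqrt(3/(5π·29n))

Write N = 29n. Apply Stirling to each factorial:
  (6N)! ~ sqrt(2π·6N) · (6N/e)^(6N),
  N! ~ sqrt(2π N) · (N/e)^N,
  (5N)! ~ sqrt(2π·5N) · (5N/e)^(5N).
The exponential factors combine to (6N)^(6N) / (N^N · (5N)^(5N)) = 6^(6N)/5^(5N) = (6^6/5^5)^N = (46656/3125)^N.
The square-root prefactors combine to sqrt(2π·6N) / (sqrt(2π N)·sqrt(2π·5N)) = sqrt(6 / (2π·5·N)) = sqrt(3/(5π·29n)).
Substituting N = 29n: C(174n, 29n) ~ (46656/3125)^(29n) · sqrt(3/(5π·29n)).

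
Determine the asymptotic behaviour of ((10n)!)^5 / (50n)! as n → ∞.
((10n)!)^5/(50n)! ~ ((2π·10n)^(4/2) / sqrt(5)) · 5^(−5·10n)  →  0

Write N = 10n. Stirling: N! ~ sqrt(2π N)(N/e)^N and (5N)! ~ sqrt(2π·5N)·(5N/e)^(5N).
  (N!)^5/(5N)! ~ (2π N)^(5/2) (N/e)^(5N) / [sqrt(2π·5N) (5N/e)^(5N)]
     = (2π N)^(5/2) / sqrt(2π·5N) · (N/(5N))^(5N)
     = (2π N)^((5−1)/2) / sqrt(5) · 5^(−5N).
Since 5^5 > 1, the factor 5^(−5N) decays exponentially, so the ratio → 0. Substituting N = 10n gives the stated form.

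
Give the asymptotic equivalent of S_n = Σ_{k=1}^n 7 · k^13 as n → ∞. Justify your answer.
S_n ~ n^14 / 2

By integral comparison (Euler-Maclaurin), Σ_{k=1}^n 7 · k^13 = 7 · ∫_0^n x^13 dx + O(n^13) = 7 · n^14/14 = n^14 / 2 + O(n^13). (Equivalently, Faulhaber's formula gives the same leading term.)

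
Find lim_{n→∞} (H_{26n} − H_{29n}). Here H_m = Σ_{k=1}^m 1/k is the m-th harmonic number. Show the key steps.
lim = ln(26/29)

Euler-Maclaurin gives H_m = ln m + γ + 1/(2m) + O(1/m^2). The γ and O(1/m) terms cancel in the difference:
  H_{26n} − H_{29n} = ln(26n) − ln(29n) + O(1/n) = ln(26/29) + O(1/n).
Hence the limit is ln(26/29).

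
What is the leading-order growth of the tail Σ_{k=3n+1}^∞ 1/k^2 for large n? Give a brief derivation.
Σ_{k>3n} 1/k^2 ~ 1/(1 · (3n))

Compare to the integral: ∫_{3n}^∞ x^(−2) dx = [−x^(−1)/1]_{3n}^∞ = 1/((2−1)·(3n)). Euler-Maclaurin then gives
  Σ_{k>3n} 1/k^2 = ∫_{3n}^∞ dx/x^2 − 1/(2·(3n)^2) + O(1/(3n)^3).
(Equivalently this is ζ(2) − Σ_{k≤3n} 1/k^2.)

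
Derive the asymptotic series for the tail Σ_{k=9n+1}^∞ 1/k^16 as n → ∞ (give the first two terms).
Σ_{k>9n} 1/k^16 = 1/(15 · (9n)^15) − 1/(2 · (9n)^16) + O(1/(9n)^17)

Compare to the integral: ∫_{9n}^∞ x^(−16) dx = [−x^(−15)/15]_{9n}^∞ = 1/((16−1)·(9n)^15). The Euler-Maclaurin correction adds −f(9n)/2 = −1/(2·(9n)^16). Euler-Maclaurin then gives
  Σ_{k>9n} 1/k^16 = ∫_{9n}^∞ dx/x^16 − 1/(2·(9n)^16) + O(1/(9n)^17).
(Equivalently this is ζ(16) − Σ_{k≤9n} 1/k^16.)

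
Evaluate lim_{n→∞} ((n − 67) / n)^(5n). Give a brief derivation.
lim = e^(−335)

Rewrite as (1 − 67/n)^(5n). By the standard limit (1 + x/n)^n → e^x, we have (1 − 67/n)^n → e^(−67), and raising to the 5th power gives e^(−335).
More precisely, ln[(1 − 67/n)^(5n)] = 5n · ln(1 − 67/n) = 5n · (-67/n + O(1/n^2)) = -335 + O(1/n) → -335.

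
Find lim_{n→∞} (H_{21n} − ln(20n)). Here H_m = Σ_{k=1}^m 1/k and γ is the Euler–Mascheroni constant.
lim = ln(21/20) + γ

By Euler-Maclaurin, H_m = ln m + γ + O(1/m). So
  H_{21n} − ln(20n) = ln(21n) + γ − ln(20n) + O(1/n)
                       = ln(21/20) + γ + O(1/n).
Hence the limit is ln(21/20) + γ.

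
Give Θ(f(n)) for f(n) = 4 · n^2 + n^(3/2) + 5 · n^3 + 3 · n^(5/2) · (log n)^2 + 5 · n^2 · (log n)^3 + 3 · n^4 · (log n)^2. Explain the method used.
f(n) ∈ Θ(n^4 · (log n)^2)

Compare the terms by growth order. For large n, n^a · (log n)^b dominates n^a' · (log n)^b' iff a > a', or (a = a' and b > b'). Ranking the 6 terms shows the dominant one is 3 · n^4 · (log n)^2. Hence f(n) ∈ Θ(n^4 · (log n)^2).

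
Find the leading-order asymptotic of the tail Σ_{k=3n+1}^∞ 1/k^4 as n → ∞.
Σ_{k>3n} 1/k^4 ~ 1/(3 · (3n)^3)

Compare to the integral: ∫_{3n}^∞ x^(−4) dx = [−x^(−3)/3]_{3n}^∞ = 1/((4−1)·(3n)^3). Euler-Maclaurin then gives
  Σ_{k>3n} 1/k^4 = ∫_{3n}^∞ dx/x^4 − 1/(2·(3n)^4) + O(1/(3n)^5).
(Equivalently this is ζ(4) − Σ_{k≤3n} 1/k^4.)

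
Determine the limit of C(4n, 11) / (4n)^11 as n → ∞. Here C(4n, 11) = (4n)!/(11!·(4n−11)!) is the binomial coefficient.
lim = 1/11! = 1/39916800

With N = 4n → ∞: C(N, 11) / N^11 = [N(N−1)…(N−10)] / (11! · N^11) = (1/11!) · 1 · (1 − 1/(4n)) · … · (1 − 10/(4n)). Each factor → 1 as N → ∞, so the limit is 1/11! = 1/39916800.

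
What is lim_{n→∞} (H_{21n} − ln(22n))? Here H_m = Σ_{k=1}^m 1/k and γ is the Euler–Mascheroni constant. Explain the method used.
lim = ln(21/22) + γ

By Euler-Maclaurin, H_m = ln m + γ + O(1/m). So
  H_{21n} − ln(22n) = ln(21n) + γ − ln(22n) + O(1/n)
                       = ln(21/22) + γ + O(1/n).
Hence the limit is ln(21/22) + γ.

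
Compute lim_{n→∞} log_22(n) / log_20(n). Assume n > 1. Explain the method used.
lim = ln(20) / ln(22) = log_22(20)

Change of base: log_22(n) = ln n / ln 22 and log_20(n) = ln n / ln 20. The ratio is (ln n / ln 22) · (ln 20 / ln n) = ln 20 / ln 22, a constant independent of n. So the limit is ln 20 / ln 22 = log_22(20).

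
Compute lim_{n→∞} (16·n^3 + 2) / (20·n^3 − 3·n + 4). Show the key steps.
lim = 16/20 = 4/5

For large n the leading n^3 terms dominate both numerator and denominator. Dividing top and bottom by n^3, every other term tends to 0, leaving 16/20 = 4/5.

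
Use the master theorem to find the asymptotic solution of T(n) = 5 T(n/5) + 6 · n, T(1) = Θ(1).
T(n) = Θ(n log n)

log_5 5 = 1, and f(n) = 6 · n = Θ(n^(log_5 5)). This is Case 2 of the master theorem: T(n) = Θ(f(n) · log n) = Θ(n log n).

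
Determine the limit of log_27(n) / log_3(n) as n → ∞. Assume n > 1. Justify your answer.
lim = ln(3) / ln(27) = log_27(3)

Change of base: log_27(n) = ln n / ln 27 and log_3(n) = ln n / ln 3. The ratio is (ln n / ln 27) · (ln 3 / ln n) = ln 3 / ln 27, a constant independent of n. So the limit is ln 3 / ln 27 = log_27(3).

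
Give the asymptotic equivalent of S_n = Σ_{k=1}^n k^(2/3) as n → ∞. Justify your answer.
S_n ~ (3/5) · n^(5/3)

Integral comparison: Σ_{k=1}^n k^(2/3) = ∫_0^n x^(2/3) dx + O(n^(2/3)). The integral is n^(1 + 2/3) / (1 + 2/3) = n^((2+3)/3) / ((2+3)/3) = (3/5) · n^(5/3).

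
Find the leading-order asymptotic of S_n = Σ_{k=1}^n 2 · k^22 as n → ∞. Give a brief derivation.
S_n ~ 2 · n^23 / 23

By integral comparison (Euler-Maclaurin), Σ_{k=1}^n 2 · k^22 = 2 · ∫_0^n x^22 dx + O(n^22) = 2 · n^23/23 + O(n^22). (Equivalently, Faulhaber's formula gives the same leading term.)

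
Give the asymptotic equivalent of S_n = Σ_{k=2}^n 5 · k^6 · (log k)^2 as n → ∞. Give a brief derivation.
S_n ~ 5 · n^7 · (log n)^2 / 7

By integral comparison, S_n = ∫_1^n 5 · x^6 · (log x)^2 dx + O(n^6 · (log n)^2). For the integral, the leading term of ∫_1^n x^6 (log x)^2 dx is n^7/7 · (log n)^2 (by repeated integration by parts; each step lowers the log-exponent and produces a relatively O(1/log n) correction). Hence S_n ~ 5 · n^7 · (log n)^2 / 7.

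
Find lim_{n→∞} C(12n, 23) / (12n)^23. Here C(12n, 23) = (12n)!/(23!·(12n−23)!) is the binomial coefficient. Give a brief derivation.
lim = 1/23! = 1/25852016738884976640000

With N = 12n → ∞: C(N, 23) / N^23 = [N(N−1)…(N−22)] / (23! · N^23) = (1/23!) · 1 · (1 − 1/(12n)) · … · (1 − 22/(12n)). Each factor → 1 as N → ∞, so the limit is 1/23! = 1/25852016738884976640000.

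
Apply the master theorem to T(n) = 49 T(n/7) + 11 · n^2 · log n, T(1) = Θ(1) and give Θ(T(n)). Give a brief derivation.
T(n) = Θ(n^2 · (log n)^2)

Here log_7 49 = 2 and f(n) = 11 · n^2 · log n = Θ(n^(log_7 49) · (log n)^1). This is the extended Case 2 of the master theorem (f matches the critical exponent up to log factors), giving T(n) = Θ(n^(log_7 49) · (log n)^(1+1)) = Θ(n^2 · (log n)^2).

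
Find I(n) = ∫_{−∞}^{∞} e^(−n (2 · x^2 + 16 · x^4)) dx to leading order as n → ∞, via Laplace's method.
I(n) ~ sqrt(π/(2n))

φ(x) = 2 · x^2 + 16 · x^4 has its unique global minimum at x* = 0 (since φ'(x) = 4x + 64x^3 = 0 only at x = 0 for real x with both coefficients positive, and φ → ∞ as |x| → ∞). At x* = 0, φ(0) = 0 and φ''(0) = 4. Laplace's method then gives
  I(n) ~ sqrt(2π / (n · φ''(0))) · e^(−n φ(0)) = sqrt(2π / (4n)) = sqrt(π/(2n)).
The 16 · x^4 term contributes only at subleading order (an O(1/n) relative correction).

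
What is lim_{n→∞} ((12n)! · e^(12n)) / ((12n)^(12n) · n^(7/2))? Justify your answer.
lim = 0

Stirling: (12n)! ~ sqrt(2π·12n) · (12n/e)^(12n). Hence
  (12n)! · e^(12n) / (12n)^(12n) ~ sqrt(2π·12n).
Dividing by n^(7/2): sqrt(2π·12n) / n^(7/2) = sqrt(2π·12) · n^((1−7)/2), so the expression behaves like sqrt(2π·12) · n^((1−7)/2) → 0.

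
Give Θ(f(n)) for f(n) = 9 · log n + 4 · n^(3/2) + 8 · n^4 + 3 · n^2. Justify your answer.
f(n) ∈ Θ(n^4)

Compare the terms by growth order. For large n, n^a · (log n)^b dominates n^a' · (log n)^b' iff a > a', or (a = a' and b > b'). Ranking the 4 terms shows the dominant one is 8 · n^4. Hence f(n) ∈ Θ(n^4).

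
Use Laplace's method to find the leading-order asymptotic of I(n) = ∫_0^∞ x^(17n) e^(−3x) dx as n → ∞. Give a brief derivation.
I(n) ~ (sqrt(2π·17n) / 3) · (17n/(3e))^(17n)

Write the integrand as exp(17n ln x − 3x) and set f(x) = 17n ln x − 3x. Then f'(x) = 17n/x − 3 = 0 at x* = 17n/3, and f''(x*) = −17n/x*^2 = −3^2/(17n). Laplace's method (interior maximum) gives
  I(n) ~ e^(f(x*)) · sqrt(2π / |f''(x*)|)
        = exp(17n ln(17n/3) − 17n) · sqrt(2π · 17n / 3^2)
        = (17n/3)^(17n) e^(−17n) · sqrt(2π·17n) / 3
        = (sqrt(2π·17n) / 3) · (17n/(3e))^(17n).
This matches Γ(17n+1)/3^(17n+1) with Stirling applied to Γ.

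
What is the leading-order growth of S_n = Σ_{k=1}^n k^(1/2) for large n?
S_n ~ (2/3) · n^(3/2)

Integral comparison: Σ_{k=1}^n k^(1/2) = ∫_0^n x^(1/2) dx + O(n^(1/2)). The integral is n^(1 + 1/2) / (1 + 1/2) = n^((1+2)/2) / ((1+2)/2) = (2/3) · n^(3/2).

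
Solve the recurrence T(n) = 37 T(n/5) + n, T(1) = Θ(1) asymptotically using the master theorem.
T(n) = Θ(n^(log_5 37))

Master theorem: compare f(n) = n to n^(log_5 37) where log_5 37 ≈ 2.244. Since 1 < log_5 37, we have f(n) = O(n^(log_5 37 − ε)) for some ε > 0 — Case 1. Hence T(n) = Θ(n^(log_5 37)).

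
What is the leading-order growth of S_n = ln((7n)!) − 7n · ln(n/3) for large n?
S_n ~ 7n · (ln 21 − 1) + O(ln n)

Stirling: ln((7n)!) = 7n ln(7n) − 7n + O(ln n).
  S_n = 7n ln(7n) − 7n − 7n ln(n/3) + O(ln n)
      = 7n ln(7n) − 7n ln n + 7n ln 3 − 7n + O(ln n)
      = 7n ln 7 + 7n ln 3 − 7n + O(ln n)
      = 7n (ln 21 − 1) + O(ln n).
Numerically ln(21) − 1 ≈ 2.0445.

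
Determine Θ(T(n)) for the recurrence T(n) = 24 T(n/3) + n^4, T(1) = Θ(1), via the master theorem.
T(n) = Θ(n^4)

log_3 24 ≈ 2.893. f(n) = n^4 dominates n^(log_3 24) since 4 > 2.893, and the regularity condition a·f(n/b) = 24·(n/3)^4 = (24/81)·n^4 ≤ c·f(n) holds with c = 24/81 ≈ 0.296 < 1. So this is Case 3: T(n) = Θ(f(n)) = Θ(n^4).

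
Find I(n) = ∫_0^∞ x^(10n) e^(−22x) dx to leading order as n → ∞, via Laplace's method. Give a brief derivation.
I(n) ~ (sqrt(2π·10n) / 22) · (10n/(22e))^(10n)

Write the integrand as exp(10n ln x − 22x) and set f(x) = 10n ln x − 22x. Then f'(x) = 10n/x − 22 = 0 at x* = 10n/22, and f''(x*) = −10n/x*^2 = −22^2/(10n). Laplace's method (interior maximum) gives
  I(n) ~ e^(f(x*)) · sqrt(2π / |f''(x*)|)
        = exp(10n ln(10n/22) − 10n) · sqrt(2π · 10n / 22^2)
        = (10n/22)^(10n) e^(−10n) · sqrt(2π·10n) / 22
        = (sqrt(2π·10n) / 22) · (10n/(22e))^(10n).
This matches Γ(10n+1)/22^(10n+1) with Stirling applied to Γ.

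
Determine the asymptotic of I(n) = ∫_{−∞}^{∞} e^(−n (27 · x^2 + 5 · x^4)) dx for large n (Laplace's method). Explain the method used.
I(n) ~ sqrt(π/(27n))

φ(x) = 27 · x^2 + 5 · x^4 has its unique global minimum at x* = 0 (since φ'(x) = 54x + 20x^3 = 0 only at x = 0 for real x with both coefficients positive, and φ → ∞ as |x| → ∞). At x* = 0, φ(0) = 0 and φ''(0) = 54. Laplace's method then gives
  I(n) ~ sqrt(2π / (n · φ''(0))) · e^(−n φ(0)) = sqrt(2π / (54n)) = sqrt(π/(27n)).
The 5 · x^4 term contributes only at subleading order (an O(1/n) relative correction).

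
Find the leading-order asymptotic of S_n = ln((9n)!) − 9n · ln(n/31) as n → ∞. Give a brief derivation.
S_n ~ 9n · (ln 279 − 1) + O(ln n)

Stirling: ln((9n)!) = 9n ln(9n) − 9n + O(ln n).
  S_n = 9n ln(9n) − 9n − 9n ln(n/31) + O(ln n)
      = 9n ln(9n) − 9n ln n + 9n ln 31 − 9n + O(ln n)
      = 9n ln 9 + 9n ln 31 − 9n + O(ln n)
      = 9n (ln 279 − 1) + O(ln n).
Numerically ln(279) − 1 ≈ 4.6312.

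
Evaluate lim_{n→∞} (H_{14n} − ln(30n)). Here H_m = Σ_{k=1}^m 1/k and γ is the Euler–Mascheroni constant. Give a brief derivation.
lim = ln(7/15) + γ

By Euler-Maclaurin, H_m = ln m + γ + O(1/m). So
  H_{14n} − ln(30n) = ln(14n) + γ − ln(30n) + O(1/n)
                       = ln(14/30) + γ + O(1/n).
Hence the limit is ln(14/30) + γ (= ln(7/15)).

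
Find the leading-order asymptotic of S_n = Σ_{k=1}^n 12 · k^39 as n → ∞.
S_n ~ 3 · n^40 / 10

By integral comparison (Euler-Maclaurin), Σ_{k=1}^n 12 · k^39 = 12 · ∫_0^n x^39 dx + O(n^39) = 12 · n^40/40 = 3 · n^40 / 10 + O(n^39). (Equivalently, Faulhaber's formula gives the same leading term.)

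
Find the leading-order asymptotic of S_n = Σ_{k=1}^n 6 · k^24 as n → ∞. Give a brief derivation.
S_n ~ 6 · n^25 / 25

By integral comparison (Euler-Maclaurin), Σ_{k=1}^n 6 · k^24 = 6 · ∫_0^n x^24 dx + O(n^24) = 6 · n^25/25 + O(n^24). (Equivalently, Faulhaber's formula gives the same leading term.)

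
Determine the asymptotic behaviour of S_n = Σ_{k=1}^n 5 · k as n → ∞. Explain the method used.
S_n ~ 5 · n^2 / 2

By integral comparison (Euler-Maclaurin), Σ_{k=1}^n 5 · k = 5 · ∫_0^n x^1 dx + O(n) = 5 · n^2/2 + O(n). (Equivalently, Faulhaber's formula gives the same leading term.)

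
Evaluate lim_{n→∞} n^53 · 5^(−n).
lim = 0

Exponentials with base > 1 dominate every fixed polynomial: for any fixed c, n^c / 5^n → 0 as n → ∞ (e.g. by the ratio test, or by writing 5^n = e^(n ln 5) and noting e^(n ln 5) / n^c → ∞). Hence n^53 · 5^(−n) = n^53 / 5^n → 0.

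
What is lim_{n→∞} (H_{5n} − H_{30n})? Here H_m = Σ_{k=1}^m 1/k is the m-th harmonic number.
lim = ln(5/30) = −ln 6

Euler-Maclaurin gives H_m = ln m + γ + 1/(2m) + O(1/m^2). The γ and O(1/m) terms cancel in the difference:
  H_{5n} − H_{30n} = ln(5n) − ln(30n) + O(1/n) = ln(5/30) + O(1/n).
Hence the limit is ln(5/30) = −ln 6.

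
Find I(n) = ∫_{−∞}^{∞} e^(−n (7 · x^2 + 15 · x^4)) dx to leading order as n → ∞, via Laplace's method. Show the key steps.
I(n) ~ sqrt(π/(7n))

φ(x) = 7 · x^2 + 15 · x^4 has its unique global minimum at x* = 0 (since φ'(x) = 14x + 60x^3 = 0 only at x = 0 for real x with both coefficients positive, and φ → ∞ as |x| → ∞). At x* = 0, φ(0) = 0 and φ''(0) = 14. Laplace's method then gives
  I(n) ~ sqrt(2π / (n · φ''(0))) · e^(−n φ(0)) = sqrt(2π / (14n)) = sqrt(π/(7n)).
The 15 · x^4 term contributes only at subleading order (an O(1/n) relative correction).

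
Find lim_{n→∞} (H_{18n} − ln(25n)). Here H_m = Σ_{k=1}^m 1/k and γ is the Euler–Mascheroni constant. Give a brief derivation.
lim = ln(18/25) + γ

By Euler-Maclaurin, H_m = ln m + γ + O(1/m). So
  H_{18n} − ln(25n) = ln(18n) + γ − ln(25n) + O(1/n)
                       = ln(18/25) + γ + O(1/n).
Hence the limit is ln(18/25) + γ.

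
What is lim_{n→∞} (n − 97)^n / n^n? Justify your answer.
lim = e^(−97)

Rewrite as (1 − 97/n)^(n). By the standard limit (1 + x/n)^n → e^x, we have (1 − 97/n)^n → e^(−97), and raising to the 1st power gives e^(−97).
More precisely, ln[(1 − 97/n)^(n)] = n · ln(1 − 97/n) = n · (-97/n + O(1/n^2)) = -97 + O(1/n) → -97.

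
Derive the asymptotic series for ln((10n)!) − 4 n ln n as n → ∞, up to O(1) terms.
ln((10n)!) − 4 n ln n = 6 n ln n + 10(ln 10 − 1) n + (1/2) ln(2π·10n) + O(1/n)

Stirling: ln((10n)!) = 10n ln(10n) − 10n + (1/2) ln(2π·10n) + O(1/n).
Expand 10n ln(10n) = 10n (ln n + ln 10) = 10n ln n + 10n ln 10.
Subtract 4n ln n: leading term is (10 − 4) n ln n = 6 n ln n. The next term is 10n ln 10 − 10n = 10(ln 10 − 1) n. Then the (1/2) ln(2π·10n) correction.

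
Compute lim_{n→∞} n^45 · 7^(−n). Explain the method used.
lim = 0

Exponentials with base > 1 dominate every fixed polynomial: for any fixed c, n^c / 7^n → 0 as n → ∞ (e.g. by the ratio test, or by writing 7^n = e^(n ln 7) and noting e^(n ln 7) / n^c → ∞). Hence n^45 · 7^(−n) = n^45 / 7^n → 0.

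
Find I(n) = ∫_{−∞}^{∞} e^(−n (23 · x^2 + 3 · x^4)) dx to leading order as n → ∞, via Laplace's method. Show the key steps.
I(n) ~ sqrt(π/(23n))

φ(x) = 23 · x^2 + 3 · x^4 has its unique global minimum at x* = 0 (since φ'(x) = 46x + 12x^3 = 0 only at x = 0 for real x with both coefficients positive, and φ → ∞ as |x| → ∞). At x* = 0, φ(0) = 0 and φ''(0) = 46. Laplace's method then gives
  I(n) ~ sqrt(2π / (n · φ''(0))) · e^(−n φ(0)) = sqrt(2π / (46n)) = sqrt(π/(23n)).
The 3 · x^4 term contributes only at subleading order (an O(1/n) relative correction).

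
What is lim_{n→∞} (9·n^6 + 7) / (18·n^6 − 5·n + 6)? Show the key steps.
lim = 9/18 = 1/2

For large n the leading n^6 terms dominate both numerator and denominator. Dividing top and bottom by n^6, every other term tends to 0, leaving 9/18 = 1/2.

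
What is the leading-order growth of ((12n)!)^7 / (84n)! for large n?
((12n)!)^7/(84n)! ~ ((2π·12n)^(6/2) / sqrt(7)) · 7^(−7·12n)  →  0

Write N = 12n. Stirling: N! ~ sqrt(2π N)(N/e)^N and (7N)! ~ sqrt(2π·7N)·(7N/e)^(7N).
  (N!)^7/(7N)! ~ (2π N)^(7/2) (N/e)^(7N) / [sqrt(2π·7N) (7N/e)^(7N)]
     = (2π N)^(7/2) / sqrt(2π·7N) · (N/(7N))^(7N)
     = (2π N)^((7−1)/2) / sqrt(7) · 7^(−7N).
Since 7^7 > 1, the factor 7^(−7N) decays exponentially, so the ratio → 0. Substituting N = 12n gives the stated form.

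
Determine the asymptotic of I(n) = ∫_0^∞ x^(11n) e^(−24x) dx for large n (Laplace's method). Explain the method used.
I(n) ~ (sqrt(2π·11n) / 24) · (11n/(24e))^(11n)

Write the integrand as exp(11n ln x − 24x) and set f(x) = 11n ln x − 24x. Then f'(x) = 11n/x − 24 = 0 at x* = 11n/24, and f''(x*) = −11n/x*^2 = −24^2/(11n). Laplace's method (interior maximum) gives
  I(n) ~ e^(f(x*)) · sqrt(2π / |f''(x*)|)
        = exp(11n ln(11n/24) − 11n) · sqrt(2π · 11n / 24^2)
        = (11n/24)^(11n) e^(−11n) · sqrt(2π·11n) / 24
        = (sqrt(2π·11n) / 24) · (11n/(24e))^(11n).
This matches Γ(11n+1)/24^(11n+1) with Stirling applied to Γ.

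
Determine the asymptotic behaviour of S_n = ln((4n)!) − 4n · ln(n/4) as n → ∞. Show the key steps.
S_n ~ 4n · (ln 16 − 1) + O(ln n)

Stirling: ln((4n)!) = 4n ln(4n) − 4n + O(ln n).
  S_n = 4n ln(4n) − 4n − 4n ln(n/4) + O(ln n)
      = 4n ln(4n) − 4n ln n + 4n ln 4 − 4n + O(ln n)
      = 4n ln 4 + 4n ln 4 − 4n + O(ln n)
      = 4n (ln 16 − 1) + O(ln n).
Numerically ln(16) − 1 ≈ 1.7726.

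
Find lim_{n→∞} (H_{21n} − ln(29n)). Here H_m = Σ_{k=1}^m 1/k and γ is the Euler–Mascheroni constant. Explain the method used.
lim = ln(21/29) + γ

By Euler-Maclaurin, H_m = ln m + γ + O(1/m). So
  H_{21n} − ln(29n) = ln(21n) + γ − ln(29n) + O(1/n)
                       = ln(21/29) + γ + O(1/n).
Hence the limit is ln(21/29) + γ.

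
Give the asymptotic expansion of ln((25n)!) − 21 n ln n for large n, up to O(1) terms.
ln((25n)!) − 21 n ln n = 4 n ln n + 25(ln 25 − 1) n + (1/2) ln(2π·25n) + O(1/n)

Stirling: ln((25n)!) = 25n ln(25n) − 25n + (1/2) ln(2π·25n) + O(1/n).
Expand 25n ln(25n) = 25n (ln n + ln 25) = 25n ln n + 25n ln 25.
Subtract 21n ln n: leading term is (25 − 21) n ln n = 4 n ln n. The next term is 25n ln 25 − 25n = 25(ln 25 − 1) n. Then the (1/2) ln(2π·25n) correction.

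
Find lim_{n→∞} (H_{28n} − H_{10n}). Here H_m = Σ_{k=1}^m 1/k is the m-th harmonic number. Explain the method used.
lim = ln(28/10) = ln(14/5)

Euler-Maclaurin gives H_m = ln m + γ + 1/(2m) + O(1/m^2). The γ and O(1/m) terms cancel in the difference:
  H_{28n} − H_{10n} = ln(28n) − ln(10n) + O(1/n) = ln(28/10) + O(1/n).
Hence the limit is ln(28/10) = ln(14/5).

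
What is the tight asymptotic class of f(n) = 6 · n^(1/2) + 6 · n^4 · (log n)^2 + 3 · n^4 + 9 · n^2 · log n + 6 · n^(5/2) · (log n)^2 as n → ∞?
f(n) ∈ Θ(n^4 · (log n)^2)

Compare the terms by growth order. For large n, n^a · (log n)^b dominates n^a' · (log n)^b' iff a > a', or (a = a' and b > b'). Ranking the 5 terms shows the dominant one is 6 · n^4 · (log n)^2. Hence f(n) ∈ Θ(n^4 · (log n)^2).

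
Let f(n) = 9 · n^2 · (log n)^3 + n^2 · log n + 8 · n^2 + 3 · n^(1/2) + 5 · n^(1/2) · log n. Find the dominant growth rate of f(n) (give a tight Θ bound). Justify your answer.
f(n) ∈ Θ(n^2 · (log n)^3)

Compare the terms by growth order. For large n, n^a · (log n)^b dominates n^a' · (log n)^b' iff a > a', or (a = a' and b > b'). Ranking the 5 terms shows the dominant one is 9 · n^2 · (log n)^3. Hence f(n) ∈ Θ(n^2 · (log n)^3).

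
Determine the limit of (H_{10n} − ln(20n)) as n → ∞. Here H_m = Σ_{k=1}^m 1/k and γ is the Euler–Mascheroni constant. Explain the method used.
lim = −ln 2 + γ

By Euler-Maclaurin, H_m = ln m + γ + O(1/m). So
  H_{10n} − ln(20n) = ln(10n) + γ − ln(20n) + O(1/n)
                       = ln(10/20) + γ + O(1/n).
Hence the limit is ln(10/20) + γ (= −ln 2).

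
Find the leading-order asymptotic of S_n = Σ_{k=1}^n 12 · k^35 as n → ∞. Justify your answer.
S_n ~ n^36 / 3

By integral comparison (Euler-Maclaurin), Σ_{k=1}^n 12 · k^35 = 12 · ∫_0^n x^35 dx + O(n^35) = 12 · n^36/36 = n^36 / 3 + O(n^35). (Equivalently, Faulhaber's formula gives the same leading term.)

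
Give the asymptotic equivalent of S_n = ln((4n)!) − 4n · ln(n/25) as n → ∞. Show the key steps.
S_n ~ 4n · (ln 100 − 1) + O(ln n)

Stirling: ln((4n)!) = 4n ln(4n) − 4n + O(ln n).
  S_n = 4n ln(4n) − 4n − 4n ln(n/25) + O(ln n)
      = 4n ln(4n) − 4n ln n + 4n ln 25 − 4n + O(ln n)
      = 4n ln 4 + 4n ln 25 − 4n + O(ln n)
      = 4n (ln 100 − 1) + O(ln n).
Numerically ln(100) − 1 ≈ 3.6052.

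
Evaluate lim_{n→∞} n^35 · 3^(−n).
lim = 0

Exponentials with base > 1 dominate every fixed polynomial: for any fixed c, n^c / 3^n → 0 as n → ∞ (e.g. by the ratio test, or by writing 3^n = e^(n ln 3) and noting e^(n ln 3) / n^c → ∞). Hence n^35 · 3^(−n) = n^35 / 3^n → 0.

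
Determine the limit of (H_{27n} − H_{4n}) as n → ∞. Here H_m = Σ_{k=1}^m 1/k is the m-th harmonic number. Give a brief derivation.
lim = ln(27/4)

Euler-Maclaurin gives H_m = ln m + γ + 1/(2m) + O(1/m^2). The γ and O(1/m) terms cancel in the difference:
  H_{27n} − H_{4n} = ln(27n) − ln(4n) + O(1/n) = ln(27/4) + O(1/n).
Hence the limit is ln(27/4).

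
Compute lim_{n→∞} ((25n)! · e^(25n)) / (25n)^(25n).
lim = ∞

Stirling: (25n)! ~ sqrt(2π·25n) · (25n/e)^(25n). Hence
  (25n)! · e^(25n) / (25n)^(25n) ~ sqrt(2π·25n) = sqrt(2π·25) · sqrt(n) → ∞.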